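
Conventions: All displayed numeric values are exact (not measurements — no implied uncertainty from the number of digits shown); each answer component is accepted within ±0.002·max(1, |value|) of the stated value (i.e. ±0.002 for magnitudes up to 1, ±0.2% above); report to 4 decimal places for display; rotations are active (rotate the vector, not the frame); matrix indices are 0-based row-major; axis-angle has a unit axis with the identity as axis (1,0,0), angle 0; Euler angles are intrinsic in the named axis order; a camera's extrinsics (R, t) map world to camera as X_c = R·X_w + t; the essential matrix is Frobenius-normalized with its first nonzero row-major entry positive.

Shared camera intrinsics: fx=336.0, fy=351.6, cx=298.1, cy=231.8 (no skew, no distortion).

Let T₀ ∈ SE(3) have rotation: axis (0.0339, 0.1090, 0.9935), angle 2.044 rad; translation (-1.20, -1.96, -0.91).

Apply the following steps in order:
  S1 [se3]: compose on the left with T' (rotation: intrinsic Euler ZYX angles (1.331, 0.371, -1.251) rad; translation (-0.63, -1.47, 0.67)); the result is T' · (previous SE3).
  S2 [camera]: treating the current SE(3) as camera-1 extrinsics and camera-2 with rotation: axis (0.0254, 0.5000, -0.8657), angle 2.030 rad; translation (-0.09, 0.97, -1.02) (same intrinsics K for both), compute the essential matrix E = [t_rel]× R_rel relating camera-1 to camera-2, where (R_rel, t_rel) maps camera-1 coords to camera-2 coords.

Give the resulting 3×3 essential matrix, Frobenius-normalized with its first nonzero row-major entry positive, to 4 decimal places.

matrix = [0.3719 0.0801 0.1400; 0.2927 -0.5487 -0.3352; 0.5106 0.1570 0.2265]

after S1 (compose_se3): R=[-0.4020 -0.1929 -0.8951; -0.6583 -0.6187 0.4289; -0.6365 0.7616 0.1217], t=(0.6776, -2.3534, 2.5725)
after S2 (essential): [0.3719 0.0801 0.1400; 0.2927 -0.5487 -0.3352; 0.5106 0.1570 0.2265]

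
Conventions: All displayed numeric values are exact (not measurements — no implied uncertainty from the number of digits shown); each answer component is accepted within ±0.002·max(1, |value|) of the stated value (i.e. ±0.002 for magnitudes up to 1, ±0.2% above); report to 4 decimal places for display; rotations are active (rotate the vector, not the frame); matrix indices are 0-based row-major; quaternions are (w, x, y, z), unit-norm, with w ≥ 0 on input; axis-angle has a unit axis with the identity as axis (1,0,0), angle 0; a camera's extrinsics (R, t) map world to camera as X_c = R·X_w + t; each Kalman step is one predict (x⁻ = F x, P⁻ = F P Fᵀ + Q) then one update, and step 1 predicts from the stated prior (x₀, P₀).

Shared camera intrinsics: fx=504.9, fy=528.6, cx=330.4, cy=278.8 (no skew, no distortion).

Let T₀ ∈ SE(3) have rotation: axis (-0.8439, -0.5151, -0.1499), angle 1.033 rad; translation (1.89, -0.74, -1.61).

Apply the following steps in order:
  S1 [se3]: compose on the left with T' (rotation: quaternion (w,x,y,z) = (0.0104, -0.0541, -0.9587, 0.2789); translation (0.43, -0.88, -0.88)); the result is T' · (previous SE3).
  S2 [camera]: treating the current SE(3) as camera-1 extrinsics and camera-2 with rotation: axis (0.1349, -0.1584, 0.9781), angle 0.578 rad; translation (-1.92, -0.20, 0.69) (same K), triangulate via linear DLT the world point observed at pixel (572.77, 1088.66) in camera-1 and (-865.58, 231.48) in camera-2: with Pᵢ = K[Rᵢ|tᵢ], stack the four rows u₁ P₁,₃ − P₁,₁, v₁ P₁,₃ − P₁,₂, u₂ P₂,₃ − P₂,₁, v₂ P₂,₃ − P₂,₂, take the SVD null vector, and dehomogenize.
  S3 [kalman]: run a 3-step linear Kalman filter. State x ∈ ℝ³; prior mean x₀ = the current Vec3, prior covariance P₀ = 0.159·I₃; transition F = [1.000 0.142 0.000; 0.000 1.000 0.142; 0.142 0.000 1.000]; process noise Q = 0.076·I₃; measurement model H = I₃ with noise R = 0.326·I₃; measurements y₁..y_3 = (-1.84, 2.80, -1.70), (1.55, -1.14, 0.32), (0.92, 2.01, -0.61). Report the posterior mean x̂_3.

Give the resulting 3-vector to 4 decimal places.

result = (0.2240, 1.3377, -0.2468)

after S1 (compose_se3): R=[-0.8715 -0.2414 0.4268; -0.1050 0.9421 0.3184; -0.4790 0.2327 -0.8464], t=(-1.4403, -0.4343, 0.8564)
after S2 (triangulate): (-1.9513, 1.4259, 1.3239)
after S3 (kf_track): (0.2240, 1.3377, -0.2468)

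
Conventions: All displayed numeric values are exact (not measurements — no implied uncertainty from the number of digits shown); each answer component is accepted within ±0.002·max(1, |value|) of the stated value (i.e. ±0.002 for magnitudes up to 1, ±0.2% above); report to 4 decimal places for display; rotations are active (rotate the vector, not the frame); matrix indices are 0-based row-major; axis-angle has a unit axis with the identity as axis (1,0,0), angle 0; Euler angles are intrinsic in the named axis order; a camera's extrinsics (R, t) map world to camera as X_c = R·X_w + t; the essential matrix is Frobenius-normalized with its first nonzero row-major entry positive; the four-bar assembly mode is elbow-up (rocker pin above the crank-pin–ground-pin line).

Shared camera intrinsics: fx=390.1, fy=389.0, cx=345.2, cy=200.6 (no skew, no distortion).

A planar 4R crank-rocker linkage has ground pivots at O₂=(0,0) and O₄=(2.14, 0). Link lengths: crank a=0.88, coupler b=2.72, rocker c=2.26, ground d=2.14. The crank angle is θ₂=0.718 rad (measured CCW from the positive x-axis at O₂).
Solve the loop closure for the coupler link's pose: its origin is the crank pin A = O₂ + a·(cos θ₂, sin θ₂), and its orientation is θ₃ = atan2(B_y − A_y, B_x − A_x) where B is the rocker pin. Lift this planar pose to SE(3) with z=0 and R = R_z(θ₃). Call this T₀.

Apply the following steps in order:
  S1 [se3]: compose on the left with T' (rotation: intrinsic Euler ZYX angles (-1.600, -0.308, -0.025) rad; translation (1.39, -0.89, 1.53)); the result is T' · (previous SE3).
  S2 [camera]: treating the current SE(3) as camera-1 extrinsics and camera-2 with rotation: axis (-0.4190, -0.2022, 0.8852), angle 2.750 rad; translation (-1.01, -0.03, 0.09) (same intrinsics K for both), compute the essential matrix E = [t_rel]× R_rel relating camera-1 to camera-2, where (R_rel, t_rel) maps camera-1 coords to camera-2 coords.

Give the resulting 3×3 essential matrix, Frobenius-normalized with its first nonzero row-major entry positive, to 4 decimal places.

matrix = [0.3584 0.2805 -0.1595; 0.1783 -0.1614 -0.6244; -0.3404 -0.4286 -0.1419]

source (fourbar_fk): coupler pose = R=[0.8217 -0.5699 0.0000; 0.5699 0.8217 0.0000; 0.0000 0.0000 1.0000], t=(0.6627, 0.5789, 0.0000)
after S1 (compose_se3): R=[0.5465 0.8368 0.0338; -0.8036 0.5127 0.3022; 0.2355 -0.1924 0.9526], t=(1.9499, -1.5426, 1.7171)
after S2 (essential): [0.3584 0.2805 -0.1595; 0.1783 -0.1614 -0.6244; -0.3404 -0.4286 -0.1419]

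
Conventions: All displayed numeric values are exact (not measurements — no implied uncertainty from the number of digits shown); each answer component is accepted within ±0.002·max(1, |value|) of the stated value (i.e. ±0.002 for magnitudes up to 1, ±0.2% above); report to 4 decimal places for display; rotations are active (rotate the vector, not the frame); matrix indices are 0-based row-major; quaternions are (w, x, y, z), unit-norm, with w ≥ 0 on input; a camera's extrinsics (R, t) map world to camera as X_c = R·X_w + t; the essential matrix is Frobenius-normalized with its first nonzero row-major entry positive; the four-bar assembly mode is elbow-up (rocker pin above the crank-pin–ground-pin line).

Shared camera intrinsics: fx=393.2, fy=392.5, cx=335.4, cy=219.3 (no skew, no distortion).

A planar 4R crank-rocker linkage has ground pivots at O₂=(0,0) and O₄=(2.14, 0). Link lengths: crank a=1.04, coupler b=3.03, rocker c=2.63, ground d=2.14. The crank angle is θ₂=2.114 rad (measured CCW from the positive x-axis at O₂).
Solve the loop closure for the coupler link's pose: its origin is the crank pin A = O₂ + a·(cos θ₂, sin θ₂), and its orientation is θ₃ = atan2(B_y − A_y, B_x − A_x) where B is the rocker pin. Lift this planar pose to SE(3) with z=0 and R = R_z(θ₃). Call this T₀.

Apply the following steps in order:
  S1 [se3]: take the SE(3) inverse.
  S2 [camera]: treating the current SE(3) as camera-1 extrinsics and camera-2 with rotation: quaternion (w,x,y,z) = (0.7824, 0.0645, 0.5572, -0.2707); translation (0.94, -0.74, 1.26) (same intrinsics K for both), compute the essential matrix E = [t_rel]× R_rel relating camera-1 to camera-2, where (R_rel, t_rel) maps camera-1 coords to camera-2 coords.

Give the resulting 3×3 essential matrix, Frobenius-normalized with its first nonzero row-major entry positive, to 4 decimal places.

matrix = [0.1675 0.4663 -0.2473; -0.6380 0.0054 -0.2966; -0.0522 -0.3740 0.2361]

source (fourbar_fk): coupler pose = R=[0.8204 -0.5718 0.0000; 0.5718 0.8204 0.0000; 0.0000 0.0000 1.0000], t=(-0.5376, 0.8903, 0.0000)
after S1 (invert_se3): R=[0.8204 0.5718 0.0000; -0.5718 0.8204 0.0000; 0.0000 0.0000 1.0000], t=(-0.0681, -1.0378, 0.0000)
after S2 (essential): [0.1675 0.4663 -0.2473; -0.6380 0.0054 -0.2966; -0.0522 -0.3740 0.2361]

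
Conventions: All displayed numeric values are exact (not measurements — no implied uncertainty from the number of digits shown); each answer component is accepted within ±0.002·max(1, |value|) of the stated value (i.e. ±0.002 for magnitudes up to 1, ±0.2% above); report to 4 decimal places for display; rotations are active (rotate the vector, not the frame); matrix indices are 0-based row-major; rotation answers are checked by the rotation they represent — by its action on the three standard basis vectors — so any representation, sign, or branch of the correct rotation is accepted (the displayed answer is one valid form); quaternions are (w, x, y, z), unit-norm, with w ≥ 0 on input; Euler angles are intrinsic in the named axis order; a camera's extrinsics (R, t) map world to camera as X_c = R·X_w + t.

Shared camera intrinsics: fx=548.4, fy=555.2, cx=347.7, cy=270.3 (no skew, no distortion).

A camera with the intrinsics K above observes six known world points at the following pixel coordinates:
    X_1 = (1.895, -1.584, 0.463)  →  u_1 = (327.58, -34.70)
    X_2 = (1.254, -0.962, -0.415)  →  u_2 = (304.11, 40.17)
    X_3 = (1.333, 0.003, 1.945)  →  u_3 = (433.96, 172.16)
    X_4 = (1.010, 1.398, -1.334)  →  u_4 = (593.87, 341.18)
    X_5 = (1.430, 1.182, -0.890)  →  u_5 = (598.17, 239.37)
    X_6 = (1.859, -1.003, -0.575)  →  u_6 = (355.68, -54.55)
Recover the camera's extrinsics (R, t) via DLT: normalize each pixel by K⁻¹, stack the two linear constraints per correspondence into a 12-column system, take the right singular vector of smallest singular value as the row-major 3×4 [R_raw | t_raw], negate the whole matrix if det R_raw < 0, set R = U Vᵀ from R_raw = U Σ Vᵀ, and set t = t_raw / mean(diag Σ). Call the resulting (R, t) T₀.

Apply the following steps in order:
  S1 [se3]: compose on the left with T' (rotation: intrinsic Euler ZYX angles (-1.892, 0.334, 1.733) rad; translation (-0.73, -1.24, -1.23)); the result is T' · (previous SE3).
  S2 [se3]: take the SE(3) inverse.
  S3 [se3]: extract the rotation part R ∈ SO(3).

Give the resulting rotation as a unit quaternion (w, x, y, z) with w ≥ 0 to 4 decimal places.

rotation (quat) = (0.0657, -0.7534, 0.2485, 0.6052)

source (pnp_recover): camera pose = R=[0.6523 0.7349 0.1856; -0.7404 0.6702 -0.0517; -0.1624 -0.1037 0.9813], t=(-0.3200, 0.0599, 4.1102)
after S1 (compose_se3): R=[0.1439 -0.2950 -0.9446; -0.4539 -0.8679 0.2019; -0.8793 0.3997 -0.2588], t=(-4.4299, 0.5185, -1.6963)
after S2 (invert_se3): R=[0.1439 -0.4539 -0.8793; -0.2950 -0.8679 0.3997; -0.9446 0.2019 -0.2588], t=(-0.6188, -0.1786, -4.7282)
after S3 (rot_of_se3): [0.1439 -0.4539 -0.8793; -0.2950 -0.8679 0.3997; -0.9446 0.2019 -0.2588]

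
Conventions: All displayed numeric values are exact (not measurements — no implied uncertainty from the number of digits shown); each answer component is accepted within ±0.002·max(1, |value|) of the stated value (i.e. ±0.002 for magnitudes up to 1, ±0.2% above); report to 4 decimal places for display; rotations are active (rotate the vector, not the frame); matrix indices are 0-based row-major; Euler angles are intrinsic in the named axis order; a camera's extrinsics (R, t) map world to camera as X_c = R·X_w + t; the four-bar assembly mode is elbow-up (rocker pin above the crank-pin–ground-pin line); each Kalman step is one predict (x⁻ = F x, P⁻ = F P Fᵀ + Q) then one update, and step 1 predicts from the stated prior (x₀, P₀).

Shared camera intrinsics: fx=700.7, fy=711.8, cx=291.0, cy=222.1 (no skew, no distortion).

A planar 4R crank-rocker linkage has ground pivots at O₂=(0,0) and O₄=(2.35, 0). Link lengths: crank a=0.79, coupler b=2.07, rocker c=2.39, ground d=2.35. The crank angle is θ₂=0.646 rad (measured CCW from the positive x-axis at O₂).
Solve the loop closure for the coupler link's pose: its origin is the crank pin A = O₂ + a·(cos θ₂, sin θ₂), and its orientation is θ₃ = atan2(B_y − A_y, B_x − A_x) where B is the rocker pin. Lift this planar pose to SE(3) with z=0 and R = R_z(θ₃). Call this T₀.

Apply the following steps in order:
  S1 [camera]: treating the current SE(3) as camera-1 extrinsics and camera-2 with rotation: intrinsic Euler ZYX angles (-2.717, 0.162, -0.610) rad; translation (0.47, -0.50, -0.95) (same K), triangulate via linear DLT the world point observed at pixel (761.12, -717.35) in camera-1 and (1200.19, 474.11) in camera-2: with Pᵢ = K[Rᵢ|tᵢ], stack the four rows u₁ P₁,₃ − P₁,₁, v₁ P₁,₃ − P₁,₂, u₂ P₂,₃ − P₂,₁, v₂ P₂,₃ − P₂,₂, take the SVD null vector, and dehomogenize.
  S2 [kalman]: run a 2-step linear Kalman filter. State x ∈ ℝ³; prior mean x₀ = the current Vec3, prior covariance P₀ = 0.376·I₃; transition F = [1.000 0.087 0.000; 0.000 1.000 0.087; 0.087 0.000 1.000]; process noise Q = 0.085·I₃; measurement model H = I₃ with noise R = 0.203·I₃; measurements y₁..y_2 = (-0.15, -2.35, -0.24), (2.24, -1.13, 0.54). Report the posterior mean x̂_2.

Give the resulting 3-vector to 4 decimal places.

source (fourbar_fk): coupler pose = R=[0.4880 -0.8729 0.0000; 0.8729 0.4880 0.0000; 0.0000 0.0000 1.0000], t=(0.6308, 0.4756, 0.0000)
after S1 (triangulate): (-1.9094, -1.4507, 1.4388)
after S2 (kf_track): (0.7574, -1.4883, 0.4309)

result = (0.7574, -1.4883, 0.4309)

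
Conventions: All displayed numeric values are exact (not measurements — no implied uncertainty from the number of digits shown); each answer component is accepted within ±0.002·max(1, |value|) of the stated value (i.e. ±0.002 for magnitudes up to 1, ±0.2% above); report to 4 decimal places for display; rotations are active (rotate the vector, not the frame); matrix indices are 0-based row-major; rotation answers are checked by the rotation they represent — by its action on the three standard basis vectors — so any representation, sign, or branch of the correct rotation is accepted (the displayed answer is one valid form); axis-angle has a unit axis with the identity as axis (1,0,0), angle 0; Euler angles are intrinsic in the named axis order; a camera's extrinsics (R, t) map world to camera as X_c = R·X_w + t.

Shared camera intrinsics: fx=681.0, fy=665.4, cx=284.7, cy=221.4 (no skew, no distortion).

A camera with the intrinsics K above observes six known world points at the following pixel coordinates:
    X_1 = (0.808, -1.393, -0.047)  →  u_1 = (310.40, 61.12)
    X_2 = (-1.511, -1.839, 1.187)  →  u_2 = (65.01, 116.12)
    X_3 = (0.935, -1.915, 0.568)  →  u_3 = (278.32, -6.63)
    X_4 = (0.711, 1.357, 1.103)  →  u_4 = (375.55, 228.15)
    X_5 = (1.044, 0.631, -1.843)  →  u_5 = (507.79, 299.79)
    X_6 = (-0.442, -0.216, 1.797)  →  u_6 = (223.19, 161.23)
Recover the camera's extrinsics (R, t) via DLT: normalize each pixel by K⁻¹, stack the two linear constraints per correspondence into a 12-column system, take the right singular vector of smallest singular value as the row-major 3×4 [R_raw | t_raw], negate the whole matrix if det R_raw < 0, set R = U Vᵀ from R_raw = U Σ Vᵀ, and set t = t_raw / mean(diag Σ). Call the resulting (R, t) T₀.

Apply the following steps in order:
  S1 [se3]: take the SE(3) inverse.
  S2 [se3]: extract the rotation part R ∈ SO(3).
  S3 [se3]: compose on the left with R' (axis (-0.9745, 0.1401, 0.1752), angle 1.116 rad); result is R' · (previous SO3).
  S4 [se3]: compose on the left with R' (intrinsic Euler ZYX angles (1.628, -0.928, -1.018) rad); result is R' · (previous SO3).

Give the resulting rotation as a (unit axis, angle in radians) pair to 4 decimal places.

source (pnp_recover): camera pose = R=[0.8486 0.4643 -0.2537; -0.5288 0.7297 -0.4335; -0.0161 0.5020 0.8647], t=(0.1798, -0.0500, 6.8697)
after S1 (invert_se3): R=[0.8486 -0.5288 -0.0161; 0.4643 0.7297 0.5020; -0.2537 -0.4335 0.8647], t=(-0.0686, -3.4955, -5.9164)
after S2 (rot_of_se3): [0.8486 -0.5288 -0.0161; 0.4643 0.7297 0.5020; -0.2537 -0.4335 0.8647]
after S3 (compose_so3): [0.7084 -0.6977 -0.1070; 0.0520 -0.0996 0.9937; -0.7039 -0.7094 -0.0343]
after S4 (compose_so3): [0.5276 0.6658 -0.5276; 0.7874 -0.1501 0.5979; 0.3189 -0.7309 -0.6034]

rotation (axis_angle) = ((-0.8409, -0.5357, 0.0770), 2.2305)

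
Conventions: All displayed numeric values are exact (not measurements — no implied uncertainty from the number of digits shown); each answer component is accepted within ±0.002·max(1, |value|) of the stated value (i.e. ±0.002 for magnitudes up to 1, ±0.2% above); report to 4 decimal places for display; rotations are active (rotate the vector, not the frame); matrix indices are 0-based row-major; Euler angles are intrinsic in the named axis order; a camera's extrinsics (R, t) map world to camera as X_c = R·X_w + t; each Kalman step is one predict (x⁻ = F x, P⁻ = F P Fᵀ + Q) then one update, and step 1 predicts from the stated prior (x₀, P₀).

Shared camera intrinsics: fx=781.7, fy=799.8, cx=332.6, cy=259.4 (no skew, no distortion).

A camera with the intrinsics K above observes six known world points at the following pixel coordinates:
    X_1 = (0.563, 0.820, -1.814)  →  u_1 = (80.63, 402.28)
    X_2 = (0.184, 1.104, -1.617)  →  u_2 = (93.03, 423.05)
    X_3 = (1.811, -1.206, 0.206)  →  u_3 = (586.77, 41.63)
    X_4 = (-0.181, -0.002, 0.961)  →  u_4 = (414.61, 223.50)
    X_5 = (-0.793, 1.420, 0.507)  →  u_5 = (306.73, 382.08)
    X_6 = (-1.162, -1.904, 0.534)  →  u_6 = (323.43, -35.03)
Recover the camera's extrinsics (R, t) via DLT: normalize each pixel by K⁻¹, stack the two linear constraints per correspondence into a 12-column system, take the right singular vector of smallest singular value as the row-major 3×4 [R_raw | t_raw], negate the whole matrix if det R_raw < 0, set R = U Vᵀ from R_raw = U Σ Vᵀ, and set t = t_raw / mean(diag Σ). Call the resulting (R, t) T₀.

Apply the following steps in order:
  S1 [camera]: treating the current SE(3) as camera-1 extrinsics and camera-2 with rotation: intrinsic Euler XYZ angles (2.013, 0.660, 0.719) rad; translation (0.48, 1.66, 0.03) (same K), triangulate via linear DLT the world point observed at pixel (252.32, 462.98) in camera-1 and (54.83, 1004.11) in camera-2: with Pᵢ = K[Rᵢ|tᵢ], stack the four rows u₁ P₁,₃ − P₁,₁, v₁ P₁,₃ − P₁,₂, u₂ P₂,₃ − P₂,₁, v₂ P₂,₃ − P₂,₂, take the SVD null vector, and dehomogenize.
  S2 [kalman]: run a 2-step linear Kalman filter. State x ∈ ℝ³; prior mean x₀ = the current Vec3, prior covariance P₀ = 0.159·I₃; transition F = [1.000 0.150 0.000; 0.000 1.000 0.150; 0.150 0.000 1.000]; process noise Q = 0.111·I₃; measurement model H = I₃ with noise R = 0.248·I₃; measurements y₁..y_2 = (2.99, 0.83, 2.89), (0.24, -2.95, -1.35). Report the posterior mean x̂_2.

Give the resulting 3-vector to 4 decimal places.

source (pnp_recover): camera pose = R=[0.5602 -0.0987 0.8224; 0.1967 0.9803 -0.0164; -0.8046 0.1710 0.5686], t=(-0.0500, -0.2200, 5.3998)
after S1 (triangulate): (0.3553, 1.4409, -0.6328)
after S2 (kf_track): (0.9884, -0.8738, -0.0335)

result = (0.9884, -0.8738, -0.0335)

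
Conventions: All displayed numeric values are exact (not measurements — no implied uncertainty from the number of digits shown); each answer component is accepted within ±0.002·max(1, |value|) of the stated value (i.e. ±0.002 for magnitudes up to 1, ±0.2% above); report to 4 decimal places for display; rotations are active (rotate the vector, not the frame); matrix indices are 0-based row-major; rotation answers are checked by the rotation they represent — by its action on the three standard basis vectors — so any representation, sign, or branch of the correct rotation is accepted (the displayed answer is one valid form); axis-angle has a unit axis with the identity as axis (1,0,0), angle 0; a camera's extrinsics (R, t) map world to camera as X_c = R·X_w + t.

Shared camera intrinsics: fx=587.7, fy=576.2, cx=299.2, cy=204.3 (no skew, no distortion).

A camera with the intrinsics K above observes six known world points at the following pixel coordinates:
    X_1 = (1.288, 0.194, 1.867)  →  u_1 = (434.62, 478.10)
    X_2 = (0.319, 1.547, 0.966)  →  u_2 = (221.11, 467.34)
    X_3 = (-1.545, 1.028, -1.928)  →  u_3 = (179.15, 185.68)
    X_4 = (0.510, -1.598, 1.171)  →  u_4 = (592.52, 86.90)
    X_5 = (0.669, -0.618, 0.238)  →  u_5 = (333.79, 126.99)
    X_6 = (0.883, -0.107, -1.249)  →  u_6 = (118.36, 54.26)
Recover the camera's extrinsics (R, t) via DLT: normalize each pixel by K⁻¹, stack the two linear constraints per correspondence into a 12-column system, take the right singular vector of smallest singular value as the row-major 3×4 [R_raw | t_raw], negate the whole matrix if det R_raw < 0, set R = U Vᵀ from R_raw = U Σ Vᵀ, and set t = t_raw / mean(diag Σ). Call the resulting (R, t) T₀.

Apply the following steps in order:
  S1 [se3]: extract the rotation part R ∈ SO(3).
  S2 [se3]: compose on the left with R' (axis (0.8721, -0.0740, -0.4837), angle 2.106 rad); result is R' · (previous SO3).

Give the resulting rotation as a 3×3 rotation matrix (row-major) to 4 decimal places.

source (pnp_recover): camera pose = R=[-0.4181 -0.6153 0.6683; -0.1435 0.7712 0.6202; -0.8970 0.1634 -0.4107], t=(-0.0600, -0.0300, 4.1900)
after S1 (rot_of_se3): [-0.4181 -0.6153 0.6683; -0.1435 0.7712 0.6202; -0.8970 0.1634 -0.4107]
after S2 (compose_so3): [0.3158 -0.2616 0.9121; 0.9111 -0.1847 -0.3685; 0.2649 0.9473 0.1800]

rotation (matrix) = ((0.3158, -0.2616, 0.9121), (0.9111, -0.1847, -0.3685), (0.2649, 0.9473, 0.1800))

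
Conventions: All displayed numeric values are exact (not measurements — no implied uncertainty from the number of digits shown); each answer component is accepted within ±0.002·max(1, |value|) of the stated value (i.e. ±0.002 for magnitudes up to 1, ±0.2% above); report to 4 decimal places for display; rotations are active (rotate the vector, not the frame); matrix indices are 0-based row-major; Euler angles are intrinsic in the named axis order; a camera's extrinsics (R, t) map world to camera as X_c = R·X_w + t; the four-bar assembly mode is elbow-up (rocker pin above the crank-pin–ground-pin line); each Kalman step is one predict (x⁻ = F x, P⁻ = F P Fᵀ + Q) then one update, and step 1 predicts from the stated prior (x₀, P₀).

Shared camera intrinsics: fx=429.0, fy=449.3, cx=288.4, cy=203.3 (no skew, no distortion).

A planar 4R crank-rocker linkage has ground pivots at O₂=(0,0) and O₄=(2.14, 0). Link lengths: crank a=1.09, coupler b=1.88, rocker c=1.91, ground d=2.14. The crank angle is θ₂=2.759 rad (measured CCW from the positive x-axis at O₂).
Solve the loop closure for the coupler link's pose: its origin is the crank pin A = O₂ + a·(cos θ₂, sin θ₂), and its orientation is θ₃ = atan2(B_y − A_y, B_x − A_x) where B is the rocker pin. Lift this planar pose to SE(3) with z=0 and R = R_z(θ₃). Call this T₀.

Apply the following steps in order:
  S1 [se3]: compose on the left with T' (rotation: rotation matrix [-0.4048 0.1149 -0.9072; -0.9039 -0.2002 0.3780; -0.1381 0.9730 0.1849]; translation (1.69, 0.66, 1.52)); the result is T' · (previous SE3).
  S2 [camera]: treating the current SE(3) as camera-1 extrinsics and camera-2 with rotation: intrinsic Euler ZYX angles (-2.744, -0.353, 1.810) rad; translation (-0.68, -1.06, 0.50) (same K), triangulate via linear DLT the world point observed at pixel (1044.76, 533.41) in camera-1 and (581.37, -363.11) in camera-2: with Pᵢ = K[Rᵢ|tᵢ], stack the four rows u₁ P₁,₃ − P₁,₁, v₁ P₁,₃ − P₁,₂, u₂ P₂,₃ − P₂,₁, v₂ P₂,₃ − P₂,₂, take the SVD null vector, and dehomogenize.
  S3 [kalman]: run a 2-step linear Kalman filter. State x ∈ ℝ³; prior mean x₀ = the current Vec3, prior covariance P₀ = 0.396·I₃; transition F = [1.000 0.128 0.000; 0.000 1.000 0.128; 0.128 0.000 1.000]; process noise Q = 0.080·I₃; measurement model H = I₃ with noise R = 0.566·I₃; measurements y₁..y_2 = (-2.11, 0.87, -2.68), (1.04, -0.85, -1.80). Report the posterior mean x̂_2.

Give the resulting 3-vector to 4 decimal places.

source (fourbar_fk): coupler pose = R=[0.8990 -0.4379 0.0000; 0.4379 0.8990 0.0000; 0.0000 0.0000 1.0000], t=(-1.0112, 0.4069, 0.0000)
after S1 (compose_se3): R=[-0.3136 0.2806 -0.9072; -0.9003 0.2159 0.3780; 0.3019 0.9352 0.1849], t=(2.1461, 1.4926, 2.0556)
after S2 (triangulate): (-0.8205, 1.0122, -1.7590)
after S3 (kf_track): (-0.4160, 0.0724, -2.1710)

result = (-0.4160, 0.0724, -2.1710)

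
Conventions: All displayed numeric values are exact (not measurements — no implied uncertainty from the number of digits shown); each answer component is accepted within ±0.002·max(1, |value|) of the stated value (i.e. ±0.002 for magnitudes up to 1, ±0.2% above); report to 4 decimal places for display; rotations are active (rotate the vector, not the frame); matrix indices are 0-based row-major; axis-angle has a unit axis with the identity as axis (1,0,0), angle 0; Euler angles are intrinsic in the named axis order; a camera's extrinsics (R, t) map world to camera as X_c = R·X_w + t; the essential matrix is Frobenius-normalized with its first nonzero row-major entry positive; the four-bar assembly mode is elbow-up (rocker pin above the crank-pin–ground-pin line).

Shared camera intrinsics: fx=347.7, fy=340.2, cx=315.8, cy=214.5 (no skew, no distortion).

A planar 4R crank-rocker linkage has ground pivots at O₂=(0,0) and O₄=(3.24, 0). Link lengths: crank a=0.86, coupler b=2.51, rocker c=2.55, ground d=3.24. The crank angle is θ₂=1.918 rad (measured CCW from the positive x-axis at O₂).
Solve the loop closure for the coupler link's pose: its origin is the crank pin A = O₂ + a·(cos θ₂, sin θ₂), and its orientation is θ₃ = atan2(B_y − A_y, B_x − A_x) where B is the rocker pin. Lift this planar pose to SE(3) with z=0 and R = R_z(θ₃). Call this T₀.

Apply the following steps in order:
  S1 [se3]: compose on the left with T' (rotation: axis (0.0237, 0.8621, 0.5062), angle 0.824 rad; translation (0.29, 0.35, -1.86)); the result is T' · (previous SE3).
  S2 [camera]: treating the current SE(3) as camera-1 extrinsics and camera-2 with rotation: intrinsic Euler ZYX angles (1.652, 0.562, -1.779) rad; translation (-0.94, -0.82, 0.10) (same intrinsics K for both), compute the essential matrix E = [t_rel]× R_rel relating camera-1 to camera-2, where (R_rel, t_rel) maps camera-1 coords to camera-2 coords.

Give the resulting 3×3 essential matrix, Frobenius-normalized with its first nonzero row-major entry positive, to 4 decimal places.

source (fourbar_fk): coupler pose = R=[0.8498 -0.5271 0.0000; 0.5271 0.8498 0.0000; 0.0000 0.0000 1.0000], t=(-0.2926, 0.8087, 0.0000)
after S1 (compose_se3): R=[0.3851 -0.6682 0.6365; 0.8049 0.5806 0.1226; -0.4515 0.4651 0.7615], t=(-0.2039, 0.9815, -1.5487)
after S2 (essential): [0.2014 -0.4289 -0.2545; 0.0091 0.4317 0.2135; 0.6660 0.1823 -0.0433]

matrix = [0.2014 -0.4289 -0.2545; 0.0091 0.4317 0.2135; 0.6660 0.1823 -0.0433]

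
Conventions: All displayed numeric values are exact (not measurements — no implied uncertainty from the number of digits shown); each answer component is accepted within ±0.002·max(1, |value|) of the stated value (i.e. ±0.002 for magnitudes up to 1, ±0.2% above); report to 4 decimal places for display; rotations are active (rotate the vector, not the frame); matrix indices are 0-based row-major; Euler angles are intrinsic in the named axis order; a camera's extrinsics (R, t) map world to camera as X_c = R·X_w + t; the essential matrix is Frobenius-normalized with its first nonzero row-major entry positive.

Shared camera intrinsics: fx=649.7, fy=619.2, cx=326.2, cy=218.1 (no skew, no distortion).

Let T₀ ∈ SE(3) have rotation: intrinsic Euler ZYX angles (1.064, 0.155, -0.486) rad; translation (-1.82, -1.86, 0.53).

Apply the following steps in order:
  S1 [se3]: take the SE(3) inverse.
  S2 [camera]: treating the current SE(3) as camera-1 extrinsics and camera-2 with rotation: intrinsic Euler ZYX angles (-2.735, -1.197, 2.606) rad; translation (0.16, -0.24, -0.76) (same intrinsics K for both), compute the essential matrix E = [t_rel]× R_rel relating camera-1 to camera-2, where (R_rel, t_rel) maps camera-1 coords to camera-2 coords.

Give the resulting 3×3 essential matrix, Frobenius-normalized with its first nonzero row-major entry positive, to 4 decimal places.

matrix = [0.2281 0.4382 0.5055; -0.0538 -0.4416 0.4207; 0.0384 0.2692 -0.2271]

after S1 (invert_se3): R=[0.4796 0.8638 -0.1544; -0.8081 0.3661 -0.4615; -0.3421 0.3461 0.8736], t=(2.5613, -0.5451, -0.4420)
after S2 (essential): [0.2281 0.4382 0.5055; -0.0538 -0.4416 0.4207; 0.0384 0.2692 -0.2271]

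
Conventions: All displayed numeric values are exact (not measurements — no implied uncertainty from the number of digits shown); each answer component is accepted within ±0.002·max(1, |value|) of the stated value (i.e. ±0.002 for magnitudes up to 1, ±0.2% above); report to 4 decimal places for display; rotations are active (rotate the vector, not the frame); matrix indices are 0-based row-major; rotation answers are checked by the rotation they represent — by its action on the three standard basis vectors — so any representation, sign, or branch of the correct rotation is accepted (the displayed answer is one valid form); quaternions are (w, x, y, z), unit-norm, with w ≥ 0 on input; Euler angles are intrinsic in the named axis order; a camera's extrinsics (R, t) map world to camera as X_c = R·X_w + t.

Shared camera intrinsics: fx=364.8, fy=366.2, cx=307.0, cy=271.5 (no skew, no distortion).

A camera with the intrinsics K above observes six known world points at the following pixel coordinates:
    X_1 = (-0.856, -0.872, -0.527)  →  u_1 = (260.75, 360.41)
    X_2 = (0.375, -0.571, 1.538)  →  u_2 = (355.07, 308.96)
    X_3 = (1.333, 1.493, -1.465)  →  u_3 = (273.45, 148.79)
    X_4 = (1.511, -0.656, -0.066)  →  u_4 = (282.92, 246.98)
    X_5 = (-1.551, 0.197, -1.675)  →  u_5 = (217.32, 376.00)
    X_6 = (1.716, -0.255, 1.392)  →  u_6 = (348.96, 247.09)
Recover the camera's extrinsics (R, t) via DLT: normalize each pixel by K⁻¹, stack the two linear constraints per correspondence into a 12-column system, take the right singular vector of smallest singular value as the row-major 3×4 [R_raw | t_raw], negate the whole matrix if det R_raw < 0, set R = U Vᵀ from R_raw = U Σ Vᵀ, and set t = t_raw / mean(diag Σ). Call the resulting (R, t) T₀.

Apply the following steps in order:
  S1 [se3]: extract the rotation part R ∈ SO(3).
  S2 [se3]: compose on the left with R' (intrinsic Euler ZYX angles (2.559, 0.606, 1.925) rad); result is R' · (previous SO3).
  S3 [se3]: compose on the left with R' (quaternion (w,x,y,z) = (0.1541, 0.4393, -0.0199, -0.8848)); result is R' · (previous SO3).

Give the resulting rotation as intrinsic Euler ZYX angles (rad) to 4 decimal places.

rotation (euler_zyx) = (0.2431, 1.3894, 0.9871)

source (pnp_recover): camera pose = R=[-0.0941 0.5423 0.8349; -0.8352 -0.4994 0.2303; 0.5419 -0.6756 0.4999], t=(0.0601, 0.4501, 6.2310)
after S1 (rot_of_se3): [-0.0941 0.5423 0.8349; -0.8352 -0.4994 0.2303; 0.5419 -0.6756 0.4999]
after S2 (compose_so3): [0.6468 -0.7048 -0.2914; -0.1644 -0.5019 0.8491; -0.7447 -0.5013 -0.4405]
after S3 (compose_so3): [0.1751 0.6640 0.7270; 0.0434 0.7324 -0.6794; -0.9836 0.1506 0.0994]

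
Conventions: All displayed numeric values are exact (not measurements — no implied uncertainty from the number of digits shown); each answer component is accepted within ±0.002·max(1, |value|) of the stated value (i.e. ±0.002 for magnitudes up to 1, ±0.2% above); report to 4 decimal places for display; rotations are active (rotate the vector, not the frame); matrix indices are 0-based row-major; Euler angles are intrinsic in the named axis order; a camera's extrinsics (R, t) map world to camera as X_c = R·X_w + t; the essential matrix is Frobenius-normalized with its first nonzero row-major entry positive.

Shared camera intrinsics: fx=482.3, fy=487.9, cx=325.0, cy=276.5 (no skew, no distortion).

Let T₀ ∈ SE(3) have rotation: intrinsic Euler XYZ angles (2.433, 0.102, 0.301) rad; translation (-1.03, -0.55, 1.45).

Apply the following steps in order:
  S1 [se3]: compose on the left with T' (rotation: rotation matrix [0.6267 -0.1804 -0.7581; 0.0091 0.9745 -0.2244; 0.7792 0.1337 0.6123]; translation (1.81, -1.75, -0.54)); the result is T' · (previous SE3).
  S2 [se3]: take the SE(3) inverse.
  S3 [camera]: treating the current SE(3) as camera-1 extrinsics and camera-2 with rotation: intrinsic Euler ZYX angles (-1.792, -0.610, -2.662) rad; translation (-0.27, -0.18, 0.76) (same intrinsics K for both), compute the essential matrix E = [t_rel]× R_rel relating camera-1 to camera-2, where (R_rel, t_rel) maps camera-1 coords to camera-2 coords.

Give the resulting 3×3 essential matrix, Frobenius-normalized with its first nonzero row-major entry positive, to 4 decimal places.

after S1 (compose_se3): R=[0.4224 -0.5043 0.7532; -0.2089 -0.8628 -0.4604; 0.8820 0.0371 -0.4697], t=(0.1645, -2.6207, -0.5283)
after S2 (invert_se3): R=[0.4224 -0.2089 0.8820; -0.5043 -0.8628 0.0371; 0.7532 -0.4604 -0.4697], t=(-0.1510, -2.1584, -1.5787)
after S3 (essential): [0.4401 -0.2315 0.1942; 0.3699 0.4743 -0.3696; -0.4115 0.1655 -0.1410]

matrix = [0.4401 -0.2315 0.1942; 0.3699 0.4743 -0.3696; -0.4115 0.1655 -0.1410]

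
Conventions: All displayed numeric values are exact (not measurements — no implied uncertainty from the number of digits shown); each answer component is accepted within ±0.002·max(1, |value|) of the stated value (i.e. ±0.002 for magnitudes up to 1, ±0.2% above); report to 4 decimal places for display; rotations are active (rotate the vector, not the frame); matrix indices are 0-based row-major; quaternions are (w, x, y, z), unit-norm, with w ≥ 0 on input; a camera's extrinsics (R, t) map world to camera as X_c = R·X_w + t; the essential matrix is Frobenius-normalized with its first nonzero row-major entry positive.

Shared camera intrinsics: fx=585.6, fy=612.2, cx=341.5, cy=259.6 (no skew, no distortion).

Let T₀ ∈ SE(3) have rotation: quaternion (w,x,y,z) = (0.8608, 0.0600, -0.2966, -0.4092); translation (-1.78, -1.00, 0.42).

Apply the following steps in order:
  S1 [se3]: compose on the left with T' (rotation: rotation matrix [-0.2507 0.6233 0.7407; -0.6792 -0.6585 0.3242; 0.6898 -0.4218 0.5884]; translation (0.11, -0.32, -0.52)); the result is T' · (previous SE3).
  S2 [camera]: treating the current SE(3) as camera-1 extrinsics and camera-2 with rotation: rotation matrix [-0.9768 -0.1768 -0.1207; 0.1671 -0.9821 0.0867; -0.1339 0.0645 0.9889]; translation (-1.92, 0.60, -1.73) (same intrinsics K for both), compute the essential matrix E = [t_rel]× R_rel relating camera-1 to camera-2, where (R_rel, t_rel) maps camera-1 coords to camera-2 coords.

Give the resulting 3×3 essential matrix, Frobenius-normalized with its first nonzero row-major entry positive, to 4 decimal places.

matrix = [0.3854 -0.3504 0.1008; -0.3910 -0.3270 -0.4574; -0.2225 0.4421 0.0666]

after S1 (compose_se3): R=[-0.2421 0.4987 0.8323; 0.3047 -0.7753 0.5532; 0.9212 0.3875 0.0357], t=(0.2441, 1.6836, -1.0789)
after S2 (essential): [0.3854 -0.3504 0.1008; -0.3910 -0.3270 -0.4574; -0.2225 0.4421 0.0666]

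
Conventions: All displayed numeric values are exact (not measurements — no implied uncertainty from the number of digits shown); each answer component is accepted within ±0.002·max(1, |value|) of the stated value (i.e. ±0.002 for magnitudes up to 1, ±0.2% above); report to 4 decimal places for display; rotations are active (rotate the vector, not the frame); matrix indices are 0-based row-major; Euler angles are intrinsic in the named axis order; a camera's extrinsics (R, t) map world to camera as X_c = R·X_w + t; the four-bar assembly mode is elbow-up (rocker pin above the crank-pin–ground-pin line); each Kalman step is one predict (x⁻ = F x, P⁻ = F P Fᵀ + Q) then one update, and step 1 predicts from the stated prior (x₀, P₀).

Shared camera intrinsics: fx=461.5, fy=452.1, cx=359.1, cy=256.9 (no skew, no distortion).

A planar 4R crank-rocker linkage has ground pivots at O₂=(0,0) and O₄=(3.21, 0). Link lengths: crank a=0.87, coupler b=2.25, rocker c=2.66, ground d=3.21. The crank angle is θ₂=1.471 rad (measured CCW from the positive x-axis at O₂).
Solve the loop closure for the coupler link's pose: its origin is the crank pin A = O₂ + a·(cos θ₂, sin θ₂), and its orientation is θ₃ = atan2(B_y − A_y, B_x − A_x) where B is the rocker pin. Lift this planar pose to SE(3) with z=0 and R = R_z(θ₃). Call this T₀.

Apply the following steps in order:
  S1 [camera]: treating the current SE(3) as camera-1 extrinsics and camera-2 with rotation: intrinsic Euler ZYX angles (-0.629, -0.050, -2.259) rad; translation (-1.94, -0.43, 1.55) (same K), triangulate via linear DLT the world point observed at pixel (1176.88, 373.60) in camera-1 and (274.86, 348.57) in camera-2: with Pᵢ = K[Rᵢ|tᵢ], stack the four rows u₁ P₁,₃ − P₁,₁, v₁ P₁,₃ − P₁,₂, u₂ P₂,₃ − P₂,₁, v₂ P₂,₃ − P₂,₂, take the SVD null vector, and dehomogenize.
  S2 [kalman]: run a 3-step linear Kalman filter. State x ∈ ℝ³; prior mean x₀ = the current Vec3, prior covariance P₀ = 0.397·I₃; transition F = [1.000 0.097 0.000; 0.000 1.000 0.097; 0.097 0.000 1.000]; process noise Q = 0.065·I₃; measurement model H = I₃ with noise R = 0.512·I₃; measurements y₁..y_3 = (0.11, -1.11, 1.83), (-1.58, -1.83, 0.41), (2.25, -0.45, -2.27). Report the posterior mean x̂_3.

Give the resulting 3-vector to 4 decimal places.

source (fourbar_fk): coupler pose = R=[0.7782 -0.6280 0.0000; 0.6280 0.7782 0.0000; 0.0000 0.0000 1.0000], t=(0.0867, 0.8657, 0.0000)
after S1 (triangulate): (0.7756, -1.4398, 0.8998)
after S2 (kf_track): (0.2967, -1.0580, -0.0472)

result = (0.2967, -1.0580, -0.0472)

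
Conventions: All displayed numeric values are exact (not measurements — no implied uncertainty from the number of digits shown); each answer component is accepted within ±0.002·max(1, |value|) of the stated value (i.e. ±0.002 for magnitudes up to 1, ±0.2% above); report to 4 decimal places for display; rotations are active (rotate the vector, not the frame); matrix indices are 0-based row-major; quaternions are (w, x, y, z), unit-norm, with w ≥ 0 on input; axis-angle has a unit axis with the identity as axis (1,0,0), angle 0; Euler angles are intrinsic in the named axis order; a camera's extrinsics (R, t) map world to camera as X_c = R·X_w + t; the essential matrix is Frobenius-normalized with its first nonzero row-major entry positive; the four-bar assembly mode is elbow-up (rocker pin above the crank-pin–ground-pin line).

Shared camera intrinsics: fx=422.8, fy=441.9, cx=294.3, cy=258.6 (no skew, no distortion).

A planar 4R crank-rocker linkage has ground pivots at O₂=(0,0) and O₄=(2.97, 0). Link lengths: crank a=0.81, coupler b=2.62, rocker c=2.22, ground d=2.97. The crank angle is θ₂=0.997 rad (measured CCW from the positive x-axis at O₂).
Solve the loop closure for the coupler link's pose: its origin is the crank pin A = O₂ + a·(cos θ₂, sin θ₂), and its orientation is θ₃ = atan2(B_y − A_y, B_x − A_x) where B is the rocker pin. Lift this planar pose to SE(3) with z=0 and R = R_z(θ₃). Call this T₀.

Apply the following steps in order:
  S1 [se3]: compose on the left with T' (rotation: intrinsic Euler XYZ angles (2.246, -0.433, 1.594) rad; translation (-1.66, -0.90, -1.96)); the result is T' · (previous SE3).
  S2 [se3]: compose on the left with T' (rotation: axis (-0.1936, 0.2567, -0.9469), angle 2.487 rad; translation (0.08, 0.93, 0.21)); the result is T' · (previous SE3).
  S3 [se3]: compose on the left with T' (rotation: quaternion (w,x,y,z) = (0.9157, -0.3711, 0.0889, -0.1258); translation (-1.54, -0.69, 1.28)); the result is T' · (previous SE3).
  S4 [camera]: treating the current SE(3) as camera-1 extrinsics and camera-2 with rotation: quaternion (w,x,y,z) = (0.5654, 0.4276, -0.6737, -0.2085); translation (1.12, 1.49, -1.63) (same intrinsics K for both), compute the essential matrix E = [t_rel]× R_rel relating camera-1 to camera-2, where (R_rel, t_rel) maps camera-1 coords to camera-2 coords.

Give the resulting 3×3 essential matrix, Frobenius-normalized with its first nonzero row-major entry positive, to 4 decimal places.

matrix = [0.1956 -0.2480 -0.1125; -0.5837 0.2742 -0.0845; -0.2130 -0.4157 -0.4963]

source (fourbar_fk): coupler pose = R=[0.8183 -0.5748 0.0000; 0.5748 0.8183 0.0000; 0.0000 0.0000 1.0000], t=(0.4397, 0.6803, 0.0000)
after S1 (compose_se3): R=[-0.5388 -0.7305 -0.4196; -0.3086 0.6346 -0.7085; 0.7839 -0.2523 -0.5674], t=(-2.2866, -0.9388, -1.4482)
after S2 (compose_se3): R=[0.6210 0.7173 -0.3159; 0.3177 0.1380 0.9381; 0.7165 -0.6829 -0.1422], t=(0.5803, 3.5464, -0.8442)
after S3 (compose_se3): R=[0.8273 0.5310 -0.1831; 0.5071 -0.5658 0.6502; 0.2417 -0.6307 -0.7374], t=(-0.6205, 1.0405, -1.8483)
after S4 (essential): [0.1956 -0.2480 -0.1125; -0.5837 0.2742 -0.0845; -0.2130 -0.4157 -0.4963]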